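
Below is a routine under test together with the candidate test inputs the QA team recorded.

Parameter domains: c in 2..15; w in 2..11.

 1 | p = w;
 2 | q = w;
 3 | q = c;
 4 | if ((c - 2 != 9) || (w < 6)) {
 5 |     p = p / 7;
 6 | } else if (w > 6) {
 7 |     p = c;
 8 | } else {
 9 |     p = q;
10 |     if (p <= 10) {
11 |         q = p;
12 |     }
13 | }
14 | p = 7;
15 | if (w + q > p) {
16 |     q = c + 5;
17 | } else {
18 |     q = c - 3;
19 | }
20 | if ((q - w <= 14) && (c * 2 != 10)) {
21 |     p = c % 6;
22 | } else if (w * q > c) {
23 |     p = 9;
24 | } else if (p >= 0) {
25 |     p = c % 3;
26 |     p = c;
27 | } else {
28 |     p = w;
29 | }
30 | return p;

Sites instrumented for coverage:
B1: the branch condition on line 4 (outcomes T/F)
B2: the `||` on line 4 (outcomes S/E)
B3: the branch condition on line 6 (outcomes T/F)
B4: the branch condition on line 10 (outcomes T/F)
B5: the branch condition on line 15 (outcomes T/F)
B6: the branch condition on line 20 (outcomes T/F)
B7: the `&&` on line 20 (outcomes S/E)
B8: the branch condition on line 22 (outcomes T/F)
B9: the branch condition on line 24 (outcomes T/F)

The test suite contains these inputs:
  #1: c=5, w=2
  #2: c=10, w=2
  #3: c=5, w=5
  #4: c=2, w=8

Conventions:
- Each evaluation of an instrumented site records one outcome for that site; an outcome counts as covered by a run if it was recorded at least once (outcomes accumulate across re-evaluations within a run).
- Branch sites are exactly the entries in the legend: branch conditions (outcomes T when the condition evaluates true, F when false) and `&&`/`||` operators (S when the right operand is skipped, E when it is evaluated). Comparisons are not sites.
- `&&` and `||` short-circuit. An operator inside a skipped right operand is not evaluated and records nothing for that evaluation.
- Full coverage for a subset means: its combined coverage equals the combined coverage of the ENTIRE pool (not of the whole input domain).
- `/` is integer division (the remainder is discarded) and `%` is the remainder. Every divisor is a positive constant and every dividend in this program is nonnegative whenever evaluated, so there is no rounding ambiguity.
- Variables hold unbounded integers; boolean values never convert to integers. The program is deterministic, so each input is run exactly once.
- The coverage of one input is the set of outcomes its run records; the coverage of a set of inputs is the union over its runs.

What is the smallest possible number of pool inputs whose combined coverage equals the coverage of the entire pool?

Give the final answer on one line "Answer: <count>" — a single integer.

run #1 (c=5, w=2) runs B2->S, B1->T, B5->F, B7->E, B6->F, B8->F, B9->T; records B1=T, B2=S, B5=F, B6=F, B7=E, B8=F, B9=T
run #2 (c=10, w=2) runs B2->S, B1->T, B5->T, B7->E, B6->T; records B1=T, B2=S, B5=T, B6=T, B7=E
run #3 (c=5, w=5) runs B2->S, B1->T, B5->T, B7->E, B6->F, B8->T; records B1=T, B2=S, B5=T, B6=F, B7=E, B8=T
run #4 (c=2, w=8) runs B2->S, B1->T, B5->T, B7->E, B6->T; records B1=T, B2=S, B5=T, B6=T, B7=E
pool-wide coverage (10 outcomes): B1=T, B2=S, B5=T, B5=F, B6=T, B6=F, B7=E, B8=T, B8=F, B9=T
no size-1 subset reaches all 10 outcomes (best union: 7/10)
no size-2 subset reaches all 10 outcomes (best union: 9/10)
at size 3, {1, 2, 3} reaches all 10 outcomes; every lexicographically earlier size-3 subset fails

Answer: 3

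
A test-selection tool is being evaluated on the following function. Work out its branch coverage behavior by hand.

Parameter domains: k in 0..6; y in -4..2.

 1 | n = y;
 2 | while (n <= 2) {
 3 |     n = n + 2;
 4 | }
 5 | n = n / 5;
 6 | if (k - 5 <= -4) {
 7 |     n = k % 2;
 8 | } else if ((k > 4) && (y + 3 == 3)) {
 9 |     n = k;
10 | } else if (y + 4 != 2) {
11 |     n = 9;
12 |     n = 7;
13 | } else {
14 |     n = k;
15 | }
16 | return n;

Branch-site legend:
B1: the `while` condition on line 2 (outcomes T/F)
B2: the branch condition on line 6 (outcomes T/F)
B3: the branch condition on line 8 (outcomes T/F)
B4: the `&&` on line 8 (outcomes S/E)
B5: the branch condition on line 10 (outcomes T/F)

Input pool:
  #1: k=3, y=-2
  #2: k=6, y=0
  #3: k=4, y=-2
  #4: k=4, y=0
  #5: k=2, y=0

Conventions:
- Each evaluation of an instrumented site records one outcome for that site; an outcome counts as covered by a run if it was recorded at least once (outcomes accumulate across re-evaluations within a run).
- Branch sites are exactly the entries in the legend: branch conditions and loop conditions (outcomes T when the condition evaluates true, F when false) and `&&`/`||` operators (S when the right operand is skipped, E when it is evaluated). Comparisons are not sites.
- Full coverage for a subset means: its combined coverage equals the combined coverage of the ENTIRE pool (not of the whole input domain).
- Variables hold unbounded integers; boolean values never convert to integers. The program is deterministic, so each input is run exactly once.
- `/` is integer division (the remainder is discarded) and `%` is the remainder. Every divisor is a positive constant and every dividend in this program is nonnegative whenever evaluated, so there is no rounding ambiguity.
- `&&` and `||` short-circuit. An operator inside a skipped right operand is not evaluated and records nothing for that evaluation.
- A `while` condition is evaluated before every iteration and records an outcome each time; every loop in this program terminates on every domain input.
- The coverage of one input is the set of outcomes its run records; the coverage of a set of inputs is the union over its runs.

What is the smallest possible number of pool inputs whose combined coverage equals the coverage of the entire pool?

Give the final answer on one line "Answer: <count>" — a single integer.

#1 (k=3, y=-2) -> B1->T, B1->T, B1->T, B1->F, B2->F, B4->S, B3->F, B5->F; covered: B1=T, B1=F, B2=F, B3=F, B4=S, B5=F
#2 (k=6, y=0) -> B1->T, B1->T, B1->F, B2->F, B4->E, B3->T; covered: B1=T, B1=F, B2=F, B3=T, B4=E
#3 (k=4, y=-2) -> B1->T, B1->T, B1->T, B1->F, B2->F, B4->S, B3->F, B5->F; covered: B1=T, B1=F, B2=F, B3=F, B4=S, B5=F
#4 (k=4, y=0) -> B1->T, B1->T, B1->F, B2->F, B4->S, B3->F, B5->T; covered: B1=T, B1=F, B2=F, B3=F, B4=S, B5=T
#5 (k=2, y=0) -> B1->T, B1->T, B1->F, B2->F, B4->S, B3->F, B5->T; covered: B1=T, B1=F, B2=F, B3=F, B4=S, B5=T
the full pool covers 9 outcomes: B1=T, B1=F, B2=F, B3=T, B3=F, B4=S, B4=E, B5=T, B5=F
checked all size-1 subsets: none covers 9 outcomes (max 6/9)
checked all size-2 subsets: none covers 9 outcomes (max 8/9)
the canonical winner is {1, 2, 4}: size 3, full 9-outcome coverage, earliest index list among size-3 covers

Answer: 3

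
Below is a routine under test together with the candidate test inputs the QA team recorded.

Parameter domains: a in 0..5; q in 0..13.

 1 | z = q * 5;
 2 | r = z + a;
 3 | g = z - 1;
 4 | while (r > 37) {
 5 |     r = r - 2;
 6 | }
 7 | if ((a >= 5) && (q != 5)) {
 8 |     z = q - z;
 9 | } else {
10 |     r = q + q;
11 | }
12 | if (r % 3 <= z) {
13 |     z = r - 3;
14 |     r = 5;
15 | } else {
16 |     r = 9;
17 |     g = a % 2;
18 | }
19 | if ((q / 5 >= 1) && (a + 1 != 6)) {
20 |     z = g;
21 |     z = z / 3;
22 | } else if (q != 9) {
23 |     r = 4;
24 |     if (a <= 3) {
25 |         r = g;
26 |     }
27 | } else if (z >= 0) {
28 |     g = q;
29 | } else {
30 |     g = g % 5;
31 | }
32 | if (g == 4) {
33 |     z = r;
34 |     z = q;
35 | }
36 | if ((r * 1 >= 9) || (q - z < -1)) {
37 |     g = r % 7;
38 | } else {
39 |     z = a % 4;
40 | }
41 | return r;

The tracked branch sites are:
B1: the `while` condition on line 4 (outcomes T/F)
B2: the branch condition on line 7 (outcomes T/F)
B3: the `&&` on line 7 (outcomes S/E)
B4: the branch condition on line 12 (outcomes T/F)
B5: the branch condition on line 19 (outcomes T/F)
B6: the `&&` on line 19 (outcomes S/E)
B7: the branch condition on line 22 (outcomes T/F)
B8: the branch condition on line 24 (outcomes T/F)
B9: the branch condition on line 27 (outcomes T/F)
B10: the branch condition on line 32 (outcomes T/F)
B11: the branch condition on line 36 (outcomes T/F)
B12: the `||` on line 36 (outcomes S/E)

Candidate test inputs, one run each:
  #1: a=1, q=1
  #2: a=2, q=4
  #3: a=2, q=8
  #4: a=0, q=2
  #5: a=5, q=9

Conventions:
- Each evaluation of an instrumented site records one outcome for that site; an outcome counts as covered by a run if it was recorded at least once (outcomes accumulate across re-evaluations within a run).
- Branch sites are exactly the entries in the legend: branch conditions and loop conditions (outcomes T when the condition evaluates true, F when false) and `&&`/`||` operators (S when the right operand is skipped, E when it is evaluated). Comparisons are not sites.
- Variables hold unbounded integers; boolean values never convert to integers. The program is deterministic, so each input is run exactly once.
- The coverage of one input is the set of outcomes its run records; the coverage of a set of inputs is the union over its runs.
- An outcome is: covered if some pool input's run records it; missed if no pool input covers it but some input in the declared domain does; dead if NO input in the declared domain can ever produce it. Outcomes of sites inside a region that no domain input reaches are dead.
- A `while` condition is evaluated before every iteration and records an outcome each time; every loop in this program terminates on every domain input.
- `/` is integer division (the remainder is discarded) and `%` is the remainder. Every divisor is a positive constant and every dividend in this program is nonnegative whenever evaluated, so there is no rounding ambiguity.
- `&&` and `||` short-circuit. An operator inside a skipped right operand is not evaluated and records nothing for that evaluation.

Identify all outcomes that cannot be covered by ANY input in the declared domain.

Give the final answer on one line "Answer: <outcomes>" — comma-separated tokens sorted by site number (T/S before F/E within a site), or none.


running all 84 domain inputs and tallying outcomes:
  B9=T: zero occurrences over every domain input -> dead
  reachable outcomes have witnesses, e.g. B1=T (e.g. a=0, q=8), B1=F (e.g. a=0, q=0), B2=T (e.g. a=5, q=0), B2=F (e.g. a=0, q=0)
Answer: B9=T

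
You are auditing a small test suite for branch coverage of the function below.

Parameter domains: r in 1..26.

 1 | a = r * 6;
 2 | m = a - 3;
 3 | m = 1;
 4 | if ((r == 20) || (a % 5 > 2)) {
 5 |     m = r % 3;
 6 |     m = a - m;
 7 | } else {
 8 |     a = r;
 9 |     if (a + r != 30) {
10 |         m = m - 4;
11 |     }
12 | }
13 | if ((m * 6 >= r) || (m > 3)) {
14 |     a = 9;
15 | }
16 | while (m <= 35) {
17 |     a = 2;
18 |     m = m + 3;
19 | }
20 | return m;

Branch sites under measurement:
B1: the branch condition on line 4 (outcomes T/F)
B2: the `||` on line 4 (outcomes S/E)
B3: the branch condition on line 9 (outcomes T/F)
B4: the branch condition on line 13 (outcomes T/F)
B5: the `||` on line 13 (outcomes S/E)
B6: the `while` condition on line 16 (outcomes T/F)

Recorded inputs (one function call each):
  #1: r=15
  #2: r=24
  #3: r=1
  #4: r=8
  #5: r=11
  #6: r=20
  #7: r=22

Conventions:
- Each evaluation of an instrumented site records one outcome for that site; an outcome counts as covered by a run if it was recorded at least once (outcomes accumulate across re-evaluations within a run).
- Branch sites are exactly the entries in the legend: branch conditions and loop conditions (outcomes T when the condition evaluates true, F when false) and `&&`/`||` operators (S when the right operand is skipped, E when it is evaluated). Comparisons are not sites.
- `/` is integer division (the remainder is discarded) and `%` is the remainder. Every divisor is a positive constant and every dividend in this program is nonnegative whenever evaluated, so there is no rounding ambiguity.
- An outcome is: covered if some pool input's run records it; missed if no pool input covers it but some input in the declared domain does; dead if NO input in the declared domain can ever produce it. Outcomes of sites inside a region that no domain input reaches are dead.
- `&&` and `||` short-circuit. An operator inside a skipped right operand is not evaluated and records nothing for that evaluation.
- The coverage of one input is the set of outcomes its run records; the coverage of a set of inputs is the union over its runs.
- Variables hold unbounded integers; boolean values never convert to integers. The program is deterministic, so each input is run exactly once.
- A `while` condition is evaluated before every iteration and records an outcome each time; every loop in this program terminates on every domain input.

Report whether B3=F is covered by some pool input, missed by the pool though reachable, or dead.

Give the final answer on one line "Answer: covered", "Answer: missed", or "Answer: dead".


B3=F is recorded by pool input(s) 1 -> covered
Answer: covered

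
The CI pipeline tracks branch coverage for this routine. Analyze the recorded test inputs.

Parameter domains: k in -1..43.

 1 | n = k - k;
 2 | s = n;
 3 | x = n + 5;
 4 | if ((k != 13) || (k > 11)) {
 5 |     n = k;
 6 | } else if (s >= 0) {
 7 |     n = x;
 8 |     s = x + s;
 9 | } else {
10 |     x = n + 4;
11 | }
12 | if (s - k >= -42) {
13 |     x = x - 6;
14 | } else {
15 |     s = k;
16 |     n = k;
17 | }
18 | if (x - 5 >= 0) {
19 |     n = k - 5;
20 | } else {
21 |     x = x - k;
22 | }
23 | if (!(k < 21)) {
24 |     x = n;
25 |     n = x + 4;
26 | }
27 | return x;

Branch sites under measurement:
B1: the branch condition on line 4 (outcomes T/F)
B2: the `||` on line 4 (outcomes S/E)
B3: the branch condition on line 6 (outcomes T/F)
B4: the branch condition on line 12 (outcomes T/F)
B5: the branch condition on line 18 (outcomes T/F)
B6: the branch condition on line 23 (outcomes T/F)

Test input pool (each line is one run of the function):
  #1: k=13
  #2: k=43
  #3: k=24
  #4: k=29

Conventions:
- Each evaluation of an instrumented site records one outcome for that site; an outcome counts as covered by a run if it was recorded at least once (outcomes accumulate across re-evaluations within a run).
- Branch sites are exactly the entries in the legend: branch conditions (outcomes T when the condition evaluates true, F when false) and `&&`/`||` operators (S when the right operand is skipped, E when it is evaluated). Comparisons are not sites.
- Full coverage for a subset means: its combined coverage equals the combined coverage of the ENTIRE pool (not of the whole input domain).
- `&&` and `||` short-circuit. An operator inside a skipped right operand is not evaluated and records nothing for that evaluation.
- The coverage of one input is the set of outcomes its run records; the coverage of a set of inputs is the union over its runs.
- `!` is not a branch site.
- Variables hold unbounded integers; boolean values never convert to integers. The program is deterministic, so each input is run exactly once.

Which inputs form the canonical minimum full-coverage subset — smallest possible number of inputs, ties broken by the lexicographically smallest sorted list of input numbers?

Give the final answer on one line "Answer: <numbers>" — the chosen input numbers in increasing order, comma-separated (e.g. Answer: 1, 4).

run #1 (k=13) runs B2->E, B1->T, B4->T, B5->F, B6->F; records B1=T, B2=E, B4=T, B5=F, B6=F
run #2 (k=43) runs B2->S, B1->T, B4->F, B5->T, B6->T; records B1=T, B2=S, B4=F, B5=T, B6=T
run #3 (k=24) runs B2->S, B1->T, B4->T, B5->F, B6->T; records B1=T, B2=S, B4=T, B5=F, B6=T
run #4 (k=29) runs B2->S, B1->T, B4->T, B5->F, B6->T; records B1=T, B2=S, B4=T, B5=F, B6=T
pool-wide coverage (9 outcomes): B1=T, B2=S, B2=E, B4=T, B4=F, B5=T, B5=F, B6=T, B6=F
checked all size-1 subsets: none covers 9 outcomes (max 5/9)
size 2: inputs {1, 2} cover all 9 outcomes, and no lexicographically smaller subset of this size does

Answer: 1, 2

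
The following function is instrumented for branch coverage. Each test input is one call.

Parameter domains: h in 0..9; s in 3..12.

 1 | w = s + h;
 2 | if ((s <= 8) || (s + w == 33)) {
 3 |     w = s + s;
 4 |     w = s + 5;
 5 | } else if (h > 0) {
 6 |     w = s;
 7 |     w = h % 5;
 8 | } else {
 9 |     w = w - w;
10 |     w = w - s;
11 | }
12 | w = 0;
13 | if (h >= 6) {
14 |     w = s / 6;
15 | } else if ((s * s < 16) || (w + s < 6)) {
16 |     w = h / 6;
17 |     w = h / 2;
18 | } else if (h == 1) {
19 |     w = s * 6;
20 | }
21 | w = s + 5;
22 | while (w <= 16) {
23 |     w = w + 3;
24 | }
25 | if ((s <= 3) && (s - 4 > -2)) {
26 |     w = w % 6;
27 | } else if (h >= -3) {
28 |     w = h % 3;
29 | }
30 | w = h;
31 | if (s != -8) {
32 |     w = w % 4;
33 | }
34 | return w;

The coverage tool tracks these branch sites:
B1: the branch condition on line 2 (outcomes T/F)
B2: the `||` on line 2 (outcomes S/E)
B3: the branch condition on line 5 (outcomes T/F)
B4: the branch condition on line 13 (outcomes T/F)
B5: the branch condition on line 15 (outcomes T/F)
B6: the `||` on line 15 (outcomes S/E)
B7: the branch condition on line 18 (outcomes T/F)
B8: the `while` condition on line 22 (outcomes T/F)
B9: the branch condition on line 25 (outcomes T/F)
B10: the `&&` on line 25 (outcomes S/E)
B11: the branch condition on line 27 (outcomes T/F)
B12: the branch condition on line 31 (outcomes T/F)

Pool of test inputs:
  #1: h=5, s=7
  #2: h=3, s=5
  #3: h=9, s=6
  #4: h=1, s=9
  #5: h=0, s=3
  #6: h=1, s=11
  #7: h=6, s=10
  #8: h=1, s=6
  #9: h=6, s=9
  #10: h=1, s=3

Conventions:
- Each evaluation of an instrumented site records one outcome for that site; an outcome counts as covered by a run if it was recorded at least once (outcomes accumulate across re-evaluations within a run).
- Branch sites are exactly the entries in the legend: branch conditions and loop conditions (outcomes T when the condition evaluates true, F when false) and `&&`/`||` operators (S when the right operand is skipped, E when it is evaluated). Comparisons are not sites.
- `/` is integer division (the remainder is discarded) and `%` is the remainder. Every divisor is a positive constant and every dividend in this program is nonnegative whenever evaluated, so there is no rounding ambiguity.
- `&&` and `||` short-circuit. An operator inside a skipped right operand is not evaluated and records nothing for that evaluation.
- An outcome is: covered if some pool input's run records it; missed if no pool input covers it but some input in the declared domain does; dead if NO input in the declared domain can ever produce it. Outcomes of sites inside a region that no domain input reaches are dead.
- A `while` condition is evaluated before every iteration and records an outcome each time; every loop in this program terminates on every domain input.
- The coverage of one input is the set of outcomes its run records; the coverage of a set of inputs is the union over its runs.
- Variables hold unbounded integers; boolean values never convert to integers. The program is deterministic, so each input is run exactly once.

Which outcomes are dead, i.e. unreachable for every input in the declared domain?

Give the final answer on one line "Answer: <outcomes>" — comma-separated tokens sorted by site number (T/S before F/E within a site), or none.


running all 100 domain inputs and tallying outcomes:
  B11=F: unreachable across the whole domain -> dead
  B12=F: unreachable across the whole domain -> dead
  reachable outcomes have witnesses, e.g. B1=T (e.g. h=0, s=3), B1=F (e.g. h=0, s=9), B2=S (e.g. h=0, s=3), B2=E (e.g. h=0, s=9)
Answer: B11=F, B12=F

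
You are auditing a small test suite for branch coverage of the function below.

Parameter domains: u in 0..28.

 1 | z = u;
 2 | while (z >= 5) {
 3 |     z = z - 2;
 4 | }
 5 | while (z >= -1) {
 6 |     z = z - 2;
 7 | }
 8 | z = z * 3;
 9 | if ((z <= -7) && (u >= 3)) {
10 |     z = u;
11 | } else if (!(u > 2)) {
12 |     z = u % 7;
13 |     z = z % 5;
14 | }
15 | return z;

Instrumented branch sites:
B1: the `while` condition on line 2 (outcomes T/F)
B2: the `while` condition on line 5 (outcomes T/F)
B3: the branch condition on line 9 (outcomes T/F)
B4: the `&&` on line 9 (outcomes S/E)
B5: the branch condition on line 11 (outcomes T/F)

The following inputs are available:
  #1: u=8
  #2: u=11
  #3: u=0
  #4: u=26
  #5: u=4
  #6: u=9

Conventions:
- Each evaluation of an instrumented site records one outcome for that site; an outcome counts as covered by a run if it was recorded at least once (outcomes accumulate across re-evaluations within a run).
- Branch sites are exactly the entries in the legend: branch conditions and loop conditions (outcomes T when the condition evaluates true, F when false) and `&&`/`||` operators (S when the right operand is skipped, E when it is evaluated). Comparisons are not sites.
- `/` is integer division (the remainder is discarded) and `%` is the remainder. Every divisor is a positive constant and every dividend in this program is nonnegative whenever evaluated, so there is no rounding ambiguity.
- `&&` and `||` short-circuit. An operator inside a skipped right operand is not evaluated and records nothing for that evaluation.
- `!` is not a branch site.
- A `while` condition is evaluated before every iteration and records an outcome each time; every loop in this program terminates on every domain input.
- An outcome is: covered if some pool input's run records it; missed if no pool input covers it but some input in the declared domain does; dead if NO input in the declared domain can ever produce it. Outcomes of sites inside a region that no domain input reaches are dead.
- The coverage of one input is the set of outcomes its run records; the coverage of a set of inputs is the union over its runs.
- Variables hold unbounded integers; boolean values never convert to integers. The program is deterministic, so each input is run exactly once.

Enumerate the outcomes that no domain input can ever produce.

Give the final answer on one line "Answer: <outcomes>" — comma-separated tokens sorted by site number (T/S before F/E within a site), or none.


sweeping the full domain (29 inputs) for each outcome:
  reachable outcomes have witnesses, e.g. B1=T (e.g. u=5), B1=F (e.g. u=0), B2=T (e.g. u=0), B2=F (e.g. u=0)
Answer: none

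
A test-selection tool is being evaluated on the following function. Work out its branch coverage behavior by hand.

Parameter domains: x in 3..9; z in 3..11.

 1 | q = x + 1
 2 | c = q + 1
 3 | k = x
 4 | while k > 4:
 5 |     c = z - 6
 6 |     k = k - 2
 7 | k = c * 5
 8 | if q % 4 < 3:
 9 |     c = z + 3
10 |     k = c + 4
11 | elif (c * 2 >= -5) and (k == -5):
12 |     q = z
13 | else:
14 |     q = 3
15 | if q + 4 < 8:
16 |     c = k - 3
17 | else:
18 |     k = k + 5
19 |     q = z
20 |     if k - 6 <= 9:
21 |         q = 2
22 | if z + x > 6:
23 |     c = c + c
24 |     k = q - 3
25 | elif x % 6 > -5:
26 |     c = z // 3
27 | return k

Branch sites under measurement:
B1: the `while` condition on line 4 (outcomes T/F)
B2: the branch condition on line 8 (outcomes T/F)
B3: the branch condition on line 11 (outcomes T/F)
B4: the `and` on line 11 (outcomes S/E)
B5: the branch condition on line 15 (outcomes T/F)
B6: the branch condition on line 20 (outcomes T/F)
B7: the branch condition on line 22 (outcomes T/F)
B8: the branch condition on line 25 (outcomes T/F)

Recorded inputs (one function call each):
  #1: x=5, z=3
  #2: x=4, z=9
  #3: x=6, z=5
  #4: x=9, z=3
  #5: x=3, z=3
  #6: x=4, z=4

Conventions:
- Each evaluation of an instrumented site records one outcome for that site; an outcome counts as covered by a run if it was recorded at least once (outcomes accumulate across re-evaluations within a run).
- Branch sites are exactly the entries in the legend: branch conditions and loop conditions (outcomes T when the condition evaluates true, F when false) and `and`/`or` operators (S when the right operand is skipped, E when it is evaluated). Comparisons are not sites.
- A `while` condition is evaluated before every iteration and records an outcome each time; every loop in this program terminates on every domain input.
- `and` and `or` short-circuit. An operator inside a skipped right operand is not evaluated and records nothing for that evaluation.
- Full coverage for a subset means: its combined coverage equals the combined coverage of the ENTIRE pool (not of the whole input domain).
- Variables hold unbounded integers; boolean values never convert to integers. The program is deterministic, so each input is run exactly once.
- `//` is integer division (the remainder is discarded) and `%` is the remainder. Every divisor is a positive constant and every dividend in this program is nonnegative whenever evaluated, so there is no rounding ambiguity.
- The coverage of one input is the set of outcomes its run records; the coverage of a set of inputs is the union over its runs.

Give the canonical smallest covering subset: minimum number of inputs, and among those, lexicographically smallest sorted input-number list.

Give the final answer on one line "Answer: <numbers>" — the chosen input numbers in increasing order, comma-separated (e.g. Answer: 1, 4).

input #1 (x=5, z=3): events B1->T, B1->F, B2->T, B5->F, B6->T, B7->T; covers B1=T, B1=F, B2=T, B5=F, B6=T, B7=T
input #2 (x=4, z=9): events B1->F, B2->T, B5->F, B6->F, B7->T; covers B1=F, B2=T, B5=F, B6=F, B7=T
input #3 (x=6, z=5): events B1->T, B1->F, B2->F, B4->E, B3->T, B5->F, B6->T, B7->T; covers B1=T, B1=F, B2=F, B3=T, B4=E, B5=F, B6=T, B7=T
input #4 (x=9, z=3): events B1->T, B1->T, B1->T, B1->F, B2->T, B5->F, B6->T, B7->T; covers B1=T, B1=F, B2=T, B5=F, B6=T, B7=T
input #5 (x=3, z=3): events B1->F, B2->T, B5->F, B6->T, B7->F, B8->T; covers B1=F, B2=T, B5=F, B6=T, B7=F, B8=T
input #6 (x=4, z=4): events B1->F, B2->T, B5->F, B6->F, B7->T; covers B1=F, B2=T, B5=F, B6=F, B7=T
together the pool reaches 12 outcomes: B1=T, B1=F, B2=T, B2=F, B3=T, B4=E, B5=F, B6=T, B6=F, B7=T, B7=F, B8=T
every size-1 subset falls short of the 12 outcomes (best: 8/12)
every size-2 subset falls short of the 12 outcomes (best: 11/12)
at size 3, {2, 3, 5} reaches all 12 outcomes; every lexicographically earlier size-3 subset fails

Answer: 2, 3, 5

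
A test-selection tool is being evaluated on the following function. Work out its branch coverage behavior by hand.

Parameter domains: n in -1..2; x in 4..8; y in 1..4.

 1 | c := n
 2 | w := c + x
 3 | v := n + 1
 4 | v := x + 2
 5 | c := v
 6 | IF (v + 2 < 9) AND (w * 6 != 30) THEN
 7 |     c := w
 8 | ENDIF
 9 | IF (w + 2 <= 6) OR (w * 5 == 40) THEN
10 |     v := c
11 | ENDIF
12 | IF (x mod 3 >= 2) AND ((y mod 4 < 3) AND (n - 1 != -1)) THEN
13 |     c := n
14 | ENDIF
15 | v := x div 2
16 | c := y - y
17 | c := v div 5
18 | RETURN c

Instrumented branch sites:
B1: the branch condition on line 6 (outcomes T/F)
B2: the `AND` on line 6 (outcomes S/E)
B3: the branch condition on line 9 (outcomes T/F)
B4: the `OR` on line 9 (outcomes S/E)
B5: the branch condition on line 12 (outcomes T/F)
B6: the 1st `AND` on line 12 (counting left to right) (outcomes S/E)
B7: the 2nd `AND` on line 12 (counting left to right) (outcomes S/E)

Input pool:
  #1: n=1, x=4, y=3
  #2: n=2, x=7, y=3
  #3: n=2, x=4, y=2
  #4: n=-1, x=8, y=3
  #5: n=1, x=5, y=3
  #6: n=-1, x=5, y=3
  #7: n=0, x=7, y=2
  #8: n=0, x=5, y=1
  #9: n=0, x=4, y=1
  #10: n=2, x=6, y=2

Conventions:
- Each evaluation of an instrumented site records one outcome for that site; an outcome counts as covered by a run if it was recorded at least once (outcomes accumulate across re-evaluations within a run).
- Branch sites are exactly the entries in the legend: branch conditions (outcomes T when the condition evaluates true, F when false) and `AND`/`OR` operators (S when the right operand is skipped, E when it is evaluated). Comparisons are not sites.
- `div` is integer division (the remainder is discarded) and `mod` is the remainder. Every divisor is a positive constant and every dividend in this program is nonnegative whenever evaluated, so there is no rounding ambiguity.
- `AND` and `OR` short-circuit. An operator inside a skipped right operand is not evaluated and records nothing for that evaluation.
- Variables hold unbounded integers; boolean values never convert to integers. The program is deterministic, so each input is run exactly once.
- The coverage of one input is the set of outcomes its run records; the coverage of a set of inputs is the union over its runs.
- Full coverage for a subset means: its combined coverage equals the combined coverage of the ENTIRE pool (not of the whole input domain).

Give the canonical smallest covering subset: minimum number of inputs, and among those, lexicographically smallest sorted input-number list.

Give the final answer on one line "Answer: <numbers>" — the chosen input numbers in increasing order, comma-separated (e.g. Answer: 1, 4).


input #1 (n=1, x=4, y=3): events B2->E, B1->F, B4->E, B3->F, B6->S, B5->F; covers B1=F, B2=E, B3=F, B4=E, B5=F, B6=S
input #2 (n=2, x=7, y=3): events B2->S, B1->F, B4->E, B3->F, B6->S, B5->F; covers B1=F, B2=S, B3=F, B4=E, B5=F, B6=S
input #3 (n=2, x=4, y=2): events B2->E, B1->T, B4->E, B3->F, B6->S, B5->F; covers B1=T, B2=E, B3=F, B4=E, B5=F, B6=S
input #4 (n=-1, x=8, y=3): events B2->S, B1->F, B4->E, B3->F, B6->E, B7->S, B5->F; covers B1=F, B2=S, B3=F, B4=E, B5=F, B6=E, B7=S
input #5 (n=1, x=5, y=3): events B2->S, B1->F, B4->E, B3->F, B6->E, B7->S, B5->F; covers B1=F, B2=S, B3=F, B4=E, B5=F, B6=E, B7=S
input #6 (n=-1, x=5, y=3): events B2->S, B1->F, B4->S, B3->T, B6->E, B7->S, B5->F; covers B1=F, B2=S, B3=T, B4=S, B5=F, B6=E, B7=S
input #7 (n=0, x=7, y=2): events B2->S, B1->F, B4->E, B3->F, B6->S, B5->F; covers B1=F, B2=S, B3=F, B4=E, B5=F, B6=S
input #8 (n=0, x=5, y=1): events B2->S, B1->F, B4->E, B3->F, B6->E, B7->E, B5->F; covers B1=F, B2=S, B3=F, B4=E, B5=F, B6=E, B7=E
input #9 (n=0, x=4, y=1): events B2->E, B1->T, B4->S, B3->T, B6->S, B5->F; covers B1=T, B2=E, B3=T, B4=S, B5=F, B6=S
input #10 (n=2, x=6, y=2): events B2->S, B1->F, B4->E, B3->T, B6->S, B5->F; covers B1=F, B2=S, B3=T, B4=E, B5=F, B6=S
together the pool reaches 13 outcomes: B1=T, B1=F, B2=S, B2=E, B3=T, B3=F, B4=S, B4=E, B5=F, B6=S, B6=E, B7=S, B7=E
size 1 is not enough: best union over all size-1 subsets is 7/13
size 2 is not enough: best union over all size-2 subsets is 12/13
inputs {3, 6, 8} (size 3) cover everything; no size-3 subset with a lexicographically smaller index list covers all 13
Answer: 3, 6, 8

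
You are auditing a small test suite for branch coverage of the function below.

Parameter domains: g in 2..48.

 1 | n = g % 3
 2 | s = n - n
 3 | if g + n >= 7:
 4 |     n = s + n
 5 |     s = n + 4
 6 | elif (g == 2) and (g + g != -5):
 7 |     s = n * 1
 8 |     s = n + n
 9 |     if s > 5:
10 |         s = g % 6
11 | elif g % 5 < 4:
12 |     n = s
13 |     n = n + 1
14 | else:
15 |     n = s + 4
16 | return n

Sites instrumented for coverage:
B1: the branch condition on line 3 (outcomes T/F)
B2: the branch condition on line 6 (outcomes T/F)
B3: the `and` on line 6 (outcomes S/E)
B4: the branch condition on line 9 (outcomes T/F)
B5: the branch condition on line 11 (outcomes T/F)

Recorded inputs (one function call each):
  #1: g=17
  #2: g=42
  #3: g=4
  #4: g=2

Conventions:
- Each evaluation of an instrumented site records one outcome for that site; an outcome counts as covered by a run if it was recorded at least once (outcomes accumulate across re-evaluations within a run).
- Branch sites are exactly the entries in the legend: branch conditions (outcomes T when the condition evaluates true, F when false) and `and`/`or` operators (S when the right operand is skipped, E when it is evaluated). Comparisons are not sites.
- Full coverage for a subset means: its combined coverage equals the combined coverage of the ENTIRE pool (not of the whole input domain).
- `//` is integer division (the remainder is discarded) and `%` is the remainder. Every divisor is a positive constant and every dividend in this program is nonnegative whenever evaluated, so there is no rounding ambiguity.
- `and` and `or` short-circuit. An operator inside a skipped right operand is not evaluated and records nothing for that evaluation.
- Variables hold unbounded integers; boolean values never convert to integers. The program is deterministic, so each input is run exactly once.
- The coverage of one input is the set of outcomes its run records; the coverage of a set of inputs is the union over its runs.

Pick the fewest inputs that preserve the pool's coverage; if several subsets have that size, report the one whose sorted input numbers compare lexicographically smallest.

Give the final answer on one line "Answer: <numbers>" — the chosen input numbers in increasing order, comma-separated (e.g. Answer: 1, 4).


#1 (g=17) -> covered: B1=T
#2 (g=42) -> covered: B1=T
#3 (g=4) -> covered: B1=F, B2=F, B3=S, B5=F
#4 (g=2) -> covered: B1=F, B2=T, B3=E, B4=F
pool-wide coverage (8 outcomes): B1=T, B1=F, B2=T, B2=F, B3=S, B3=E, B4=F, B5=F
size 1 is not enough: best union over all size-1 subsets is 4/8
size 2 is not enough: best union over all size-2 subsets is 7/8
inputs {1, 3, 4} (size 3) cover everything; no size-3 subset with a lexicographically smaller index list covers all 8
Answer: 1, 3, 4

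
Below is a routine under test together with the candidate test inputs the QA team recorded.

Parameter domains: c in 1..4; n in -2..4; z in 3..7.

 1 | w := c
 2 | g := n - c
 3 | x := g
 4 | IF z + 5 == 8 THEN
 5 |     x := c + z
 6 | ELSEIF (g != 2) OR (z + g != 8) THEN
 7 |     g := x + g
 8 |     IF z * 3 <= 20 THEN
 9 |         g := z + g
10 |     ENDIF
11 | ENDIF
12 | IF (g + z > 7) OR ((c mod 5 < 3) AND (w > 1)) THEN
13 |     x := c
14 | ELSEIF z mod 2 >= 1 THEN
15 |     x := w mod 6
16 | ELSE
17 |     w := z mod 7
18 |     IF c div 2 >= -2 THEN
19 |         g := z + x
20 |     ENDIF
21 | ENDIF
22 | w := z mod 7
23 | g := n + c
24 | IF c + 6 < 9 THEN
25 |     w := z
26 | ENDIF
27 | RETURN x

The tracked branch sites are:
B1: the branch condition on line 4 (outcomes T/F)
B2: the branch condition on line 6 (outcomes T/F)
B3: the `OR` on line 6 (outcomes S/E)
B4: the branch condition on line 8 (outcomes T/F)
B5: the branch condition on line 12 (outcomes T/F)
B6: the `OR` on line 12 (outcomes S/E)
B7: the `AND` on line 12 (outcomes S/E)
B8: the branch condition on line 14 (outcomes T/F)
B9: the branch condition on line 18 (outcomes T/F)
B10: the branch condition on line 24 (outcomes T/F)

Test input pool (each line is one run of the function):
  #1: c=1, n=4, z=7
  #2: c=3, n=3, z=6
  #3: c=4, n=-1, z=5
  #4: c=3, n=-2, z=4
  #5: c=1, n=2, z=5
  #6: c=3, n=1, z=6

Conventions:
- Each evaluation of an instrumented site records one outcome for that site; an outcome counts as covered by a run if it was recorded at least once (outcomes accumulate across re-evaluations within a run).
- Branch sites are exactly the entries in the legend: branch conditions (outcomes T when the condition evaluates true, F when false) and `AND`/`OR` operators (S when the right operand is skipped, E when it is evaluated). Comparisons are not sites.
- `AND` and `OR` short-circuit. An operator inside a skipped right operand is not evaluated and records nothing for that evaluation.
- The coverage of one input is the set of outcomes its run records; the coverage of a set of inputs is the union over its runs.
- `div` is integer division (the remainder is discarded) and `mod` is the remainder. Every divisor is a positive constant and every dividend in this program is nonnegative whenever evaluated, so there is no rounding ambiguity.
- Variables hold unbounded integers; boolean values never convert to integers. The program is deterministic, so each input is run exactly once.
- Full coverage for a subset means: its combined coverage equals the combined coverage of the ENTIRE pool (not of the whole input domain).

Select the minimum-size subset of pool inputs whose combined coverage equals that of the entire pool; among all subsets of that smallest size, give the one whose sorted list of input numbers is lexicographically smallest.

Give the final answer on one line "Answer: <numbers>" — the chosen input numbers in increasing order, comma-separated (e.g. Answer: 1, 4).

#1 (c=1, n=4, z=7) -> B1->F, B3->S, B2->T, B4->F, B6->S, B5->T, B10->T; covered: B1=F, B2=T, B3=S, B4=F, B5=T, B6=S, B10=T
#2 (c=3, n=3, z=6) -> B1->F, B3->S, B2->T, B4->T, B6->S, B5->T, B10->F; covered: B1=F, B2=T, B3=S, B4=T, B5=T, B6=S, B10=F
#3 (c=4, n=-1, z=5) -> B1->F, B3->S, B2->T, B4->T, B6->E, B7->S, B5->F, B8->T, B10->F; covered: B1=F, B2=T, B3=S, B4=T, B5=F, B6=E, B7=S, B8=T, B10=F
#4 (c=3, n=-2, z=4) -> B1->F, B3->S, B2->T, B4->T, B6->E, B7->S, B5->F, B8->F, B9->T, B10->F; covered: B1=F, B2=T, B3=S, B4=T, B5=F, B6=E, B7=S, B8=F, B9=T, B10=F
#5 (c=1, n=2, z=5) -> B1->F, B3->S, B2->T, B4->T, B6->S, B5->T, B10->T; covered: B1=F, B2=T, B3=S, B4=T, B5=T, B6=S, B10=T
#6 (c=3, n=1, z=6) -> B1->F, B3->S, B2->T, B4->T, B6->S, B5->T, B10->F; covered: B1=F, B2=T, B3=S, B4=T, B5=T, B6=S, B10=F
together the pool reaches 15 outcomes: B1=F, B2=T, B3=S, B4=T, B4=F, B5=T, B5=F, B6=S, B6=E, B7=S, B8=T, B8=F, B9=T, B10=T, B10=F
checked all size-1 subsets: none covers 15 outcomes (max 10/15)
checked all size-2 subsets: none covers 15 outcomes (max 14/15)
size 3: inputs {1, 3, 4} cover all 15 outcomes, and no lexicographically smaller subset of this size does

Answer: 1, 3, 4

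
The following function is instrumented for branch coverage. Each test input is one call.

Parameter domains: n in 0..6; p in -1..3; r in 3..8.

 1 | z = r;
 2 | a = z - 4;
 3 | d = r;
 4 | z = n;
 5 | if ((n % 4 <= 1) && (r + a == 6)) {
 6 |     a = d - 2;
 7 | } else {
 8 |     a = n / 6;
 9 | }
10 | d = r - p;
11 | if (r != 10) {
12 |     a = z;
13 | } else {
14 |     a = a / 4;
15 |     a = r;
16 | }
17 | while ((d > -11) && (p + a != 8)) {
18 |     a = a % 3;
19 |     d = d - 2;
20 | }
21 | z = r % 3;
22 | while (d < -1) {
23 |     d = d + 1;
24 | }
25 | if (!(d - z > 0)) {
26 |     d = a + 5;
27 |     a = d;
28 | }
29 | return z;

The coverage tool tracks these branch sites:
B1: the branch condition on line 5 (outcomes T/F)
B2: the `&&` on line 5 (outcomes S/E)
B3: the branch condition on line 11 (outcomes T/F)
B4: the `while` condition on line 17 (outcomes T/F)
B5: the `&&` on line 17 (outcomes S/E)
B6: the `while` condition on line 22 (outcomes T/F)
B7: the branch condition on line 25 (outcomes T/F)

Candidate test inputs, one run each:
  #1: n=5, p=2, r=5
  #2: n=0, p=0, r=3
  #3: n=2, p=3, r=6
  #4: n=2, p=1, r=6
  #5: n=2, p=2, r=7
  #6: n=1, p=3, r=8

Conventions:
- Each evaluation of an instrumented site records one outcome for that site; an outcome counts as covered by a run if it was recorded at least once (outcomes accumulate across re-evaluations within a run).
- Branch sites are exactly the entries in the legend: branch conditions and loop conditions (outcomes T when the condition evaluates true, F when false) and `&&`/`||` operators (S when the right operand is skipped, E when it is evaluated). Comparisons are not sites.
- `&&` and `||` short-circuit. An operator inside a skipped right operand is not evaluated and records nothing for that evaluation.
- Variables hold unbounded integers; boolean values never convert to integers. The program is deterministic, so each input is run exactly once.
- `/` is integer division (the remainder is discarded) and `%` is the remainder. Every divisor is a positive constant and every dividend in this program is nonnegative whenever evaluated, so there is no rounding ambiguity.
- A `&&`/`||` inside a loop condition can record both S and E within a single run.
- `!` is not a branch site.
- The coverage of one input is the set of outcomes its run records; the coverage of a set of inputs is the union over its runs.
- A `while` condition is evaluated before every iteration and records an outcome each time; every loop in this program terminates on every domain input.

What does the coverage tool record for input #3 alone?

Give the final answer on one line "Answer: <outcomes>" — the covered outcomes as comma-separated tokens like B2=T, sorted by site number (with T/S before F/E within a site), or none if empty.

Tracing the run of input #3 (n=2, p=3, r=6):
  B2->S, B1->F, B3->T, B5->E, B4->T, B5->E, B4->T, B5->E, B4->T, B5->E
  B4->T, B5->E, B4->T, B5->E, B4->T, B5->E, B4->T, B5->S, B4->F, B6->T
  B6->T, B6->T, B6->T, B6->T, B6->T, B6->T, B6->T, B6->T, B6->T, B6->F
  B7->T
as a set, this run covers: B1=F, B2=S, B3=T, B4=T, B4=F, B5=S, B5=E, B6=T, B6=F, B7=T

Answer: B1=F, B2=S, B3=T, B4=T, B4=F, B5=S, B5=E, B6=T, B6=F, B7=T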